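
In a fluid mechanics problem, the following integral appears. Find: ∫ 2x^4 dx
Using power rule: ∫ 2x^4 dx=2/5 x^5+C=(2/5)x^5+C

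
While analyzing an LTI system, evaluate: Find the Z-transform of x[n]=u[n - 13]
Using the time-shift property: Z{u[n-13]}=z^(-13)*z/(z-1)
=z^(-12)/(z-1)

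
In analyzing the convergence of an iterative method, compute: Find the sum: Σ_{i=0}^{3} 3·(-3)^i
Geometric series: S=a(1 - r^n)/(1 - r)
a=3, r=-3, n=4
S=3(1 - 81)/4=-60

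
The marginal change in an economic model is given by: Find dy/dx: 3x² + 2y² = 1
Differentiate: 6x+4y·(dy/dx) = 0
dy/dx = -6x/(4y) = -(3/2)·(x/y)

Answer: dy/dx = -(3/2)·(x/y)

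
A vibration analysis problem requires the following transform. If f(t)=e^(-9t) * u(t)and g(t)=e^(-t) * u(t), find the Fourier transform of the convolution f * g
By the convolution theorem: F{f*g} = F(omega)*G(omega)
F(omega) = 1/(9 + j*omega), G(omega) = 1/(1 + j*omega)
F{f*g} = 1/((9 + j*omega)(1 + j*omega))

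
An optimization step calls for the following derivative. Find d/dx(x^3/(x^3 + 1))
Quotient rule: (f/g)'=(f'g - fg')/g²
f=x^3, f'=3x^2
g=x^3 + 1, g'=3x^2

Answer: (3x^2·(x^3 + 1) - 3x^5)/(x^3 + 1)²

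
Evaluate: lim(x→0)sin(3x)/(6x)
L'Hôpital (0/0): lim 3cos(3x)/6 = 3/6

Answer: 1/2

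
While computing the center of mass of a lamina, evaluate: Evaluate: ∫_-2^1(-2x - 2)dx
Step 1: Find antiderivative F(x) = -x^2 - 2x
Step 2: F(1) - F(-2) = -3 - (0) = -3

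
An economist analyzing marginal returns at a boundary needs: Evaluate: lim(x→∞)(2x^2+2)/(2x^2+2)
Divide numerator and denominator by x^2:
lim (2 + 2/x^2)/(2 + 2/x^2) = 1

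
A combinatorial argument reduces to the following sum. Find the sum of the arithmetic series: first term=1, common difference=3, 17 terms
Last term: a_n=1 + (17 - 1)·3=49
Sum=n(a_1 + a_n)/2=17(1 + 49)/2=425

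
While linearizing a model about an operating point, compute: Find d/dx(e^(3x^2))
Chain rule: d/dx[e^u] = e^u · u' where u = 3x^2
u' = 6x

Answer: 6x·e^(3x^2)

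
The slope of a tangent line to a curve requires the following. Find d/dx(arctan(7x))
d/dx[arctan(u)]=u'/(1+u²), u=7x, u'=7

Answer: 7/(1+49x²)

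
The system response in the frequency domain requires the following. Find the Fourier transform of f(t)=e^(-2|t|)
Using the standard pair: F{e^(-a|t|)}=2a/(a^2+omega^2)
With a=2: F(omega)=4/(4+omega^2)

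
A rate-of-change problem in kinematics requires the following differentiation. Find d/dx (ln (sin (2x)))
Chain rule: d/dx[ln(u)] = u'/u where u = sin(2x)
u' = 2cos(2x)

Answer: (2cos(2x))/(sin(2x))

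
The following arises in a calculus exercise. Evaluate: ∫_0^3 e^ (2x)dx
Antiderivative: (1/2)e^(2x)
Evaluate: (1/2)(e^6 - 1)

Answer: (e^6 - 1)/2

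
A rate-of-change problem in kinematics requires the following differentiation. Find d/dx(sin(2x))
Chain rule: d/dx[sin(u)]=cos(u)·u' where u=2x
u'=2

Answer: 2·cos(2x)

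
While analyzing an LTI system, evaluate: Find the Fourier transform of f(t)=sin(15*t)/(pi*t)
sin(W * t)/(pi * t) = (W/pi) * sinc(W * t/pi) is the impulse response of the ideal low-pass filter with cutoff W (here W = 15).
Its Fourier transform is a rectangular function:
F(omega) = 1 for |omega| < 15, 0 otherwise

Answer: rect(omega/30) [i.e., 1 for |omega| < 15, 0 otherwise]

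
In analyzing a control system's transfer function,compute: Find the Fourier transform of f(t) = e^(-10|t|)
Using the standard pair: F{e^(-a|t|)} = 2a/(a^2 + omega^2)
With a = 10: F(omega) = 20/(100 + omega^2)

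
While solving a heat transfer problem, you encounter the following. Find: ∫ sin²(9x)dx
Using identity sin²(u) = (1 - cos(2u))/2:
∫ (1 - cos(18x))/2 dx = x/2 - sin(18x)/36+C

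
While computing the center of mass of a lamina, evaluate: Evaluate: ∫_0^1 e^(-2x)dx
Antiderivative: (1/(-2))e^(-2x)
Evaluate: (1/(-2))(e^-2-1)

Answer: (e^-2-1)/(-2)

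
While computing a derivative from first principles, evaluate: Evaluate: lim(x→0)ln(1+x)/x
L'Hôpital (0/0): lim 1/(1+x) / 1=1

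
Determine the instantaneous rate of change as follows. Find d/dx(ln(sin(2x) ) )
Chain rule: d/dx[ln(u)] = u'/u where u = sin(2x)
u' = 2cos(2x)

Answer: (2cos(2x))/(sin(2x))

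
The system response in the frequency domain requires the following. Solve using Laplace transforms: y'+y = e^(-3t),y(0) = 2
Take L: sY - 2+Y=1/(s+3)
Y(s+1)=1/(s+3)+2
Y=1/((s+3)(s+1))+2/(s+1)
Partial fractions: 1/((s+3)(s+1))=-(1/2)/(s+3)+(1/2)/(s+1)
So Y=-(1/2)/(s+3)+(5/2)/(s+1)
Inverse Laplace transform (L^(-1){1/(s+3)}=e^(-3t), L^(-1){1/(s+1)}=e^(-t)):

Answer: y(t)=(-1/2)·e^(-3t)+(5/2)·e^(-t)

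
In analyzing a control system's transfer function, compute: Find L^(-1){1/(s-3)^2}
L^(-1){1/(s-a)^n}=t^(n-1)·e^(at)/(n-1)!
Here a=3, n=2: t^1·e^(3t)/1

Answer: t·e^(3t)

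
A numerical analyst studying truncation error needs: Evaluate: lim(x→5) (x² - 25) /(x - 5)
Factor: (x² - 25)=(x-5)(x + 5)
Cancel (x-5): lim(x→5) (x + 5)=10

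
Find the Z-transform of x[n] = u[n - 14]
Using the time-shift property: Z{u[n-14]}=z^(-14)*z/(z-1)
=z^(-13)/(z-1)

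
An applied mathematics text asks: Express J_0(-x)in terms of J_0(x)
For integer n: J_n(-x) = (-1)^n J_n(x)
With n = 0: J_0(-x) = (-1)^0 J_0(x) = J_0(x)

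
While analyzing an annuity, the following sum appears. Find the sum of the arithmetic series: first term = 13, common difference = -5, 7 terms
Last term: a_n=13+(7-1)·-5=-17
Sum=n(a_1+a_n)/2=7(13+(-17))/2=-14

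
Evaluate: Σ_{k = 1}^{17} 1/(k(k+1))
Partial fractions: 1/(k(k+1))=1/k - 1/(k+1)
Telescoping sum: 1(1-1/18)=1·17/18

Answer: 17/18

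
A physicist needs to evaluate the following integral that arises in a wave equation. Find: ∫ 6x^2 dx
Using power rule: ∫ 6x^2 dx=6/3 x^3 + C=2x^3 + C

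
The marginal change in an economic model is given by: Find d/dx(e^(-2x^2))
Chain rule: d/dx[e^u]=e^u · u' where u=-2x^2
u'=-4x

Answer: -4x·e^(-2x^2)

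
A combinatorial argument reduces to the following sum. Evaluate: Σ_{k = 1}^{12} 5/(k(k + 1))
Partial fractions: 5/(k(k+1)) = 5/k - 5/(k+1)
Telescoping sum: 5(1-1/13) = 5·12/13

Answer: 60/13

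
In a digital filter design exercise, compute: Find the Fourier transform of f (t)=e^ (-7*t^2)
The Fourier transform of a Gaussian e^(-a*t^2) is sqrt(pi/a)*e^(-omega^2/(4a)).
With a=7: F(omega)=sqrt(pi/7)*e^(-omega^2/28)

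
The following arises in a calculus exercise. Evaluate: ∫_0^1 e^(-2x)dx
Antiderivative: (1/(-2))e^(-2x)
Evaluate: (1/(-2))(e^-2 - 1)

Answer: (e^-2 - 1)/(-2)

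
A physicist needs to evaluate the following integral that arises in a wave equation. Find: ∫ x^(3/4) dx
Power rule: ∫ x^(3/4) dx=x^(7/4)/(7/4)+C

Answer: (4/7)·x^(7/4)+C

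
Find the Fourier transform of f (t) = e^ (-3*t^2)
The Fourier transform of a Gaussian e^(-a * t^2) is sqrt(pi/a) * e^(-omega^2/(4a)).
With a = 3: F(omega) = sqrt(pi/3) * e^(-omega^2/12)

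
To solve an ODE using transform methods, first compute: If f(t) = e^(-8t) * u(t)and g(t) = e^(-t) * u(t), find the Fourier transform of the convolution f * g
By the convolution theorem: F{f * g}=F(omega) * G(omega)
F(omega)=1/(8 + j * omega), G(omega)=1/(1 + j * omega)
F{f * g}=1/((8 + j * omega)(1 + j * omega))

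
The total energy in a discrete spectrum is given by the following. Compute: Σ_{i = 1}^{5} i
Using formula: Σ i^1=n(n + 1)/2=5·6/2=15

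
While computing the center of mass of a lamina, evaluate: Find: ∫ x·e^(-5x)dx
Integration by parts: u=x, dv=e^(-5x) dx
du=dx, v=e^(-5x)/(-5)
=x·e^(-5x)/(-5) - ∫ e^(-5x)/(-5) dx
=x·e^(-5x)/(-5) - e^(-5x)/25+C

Answer: e^(-5x)(x/(-5)-1/25)+C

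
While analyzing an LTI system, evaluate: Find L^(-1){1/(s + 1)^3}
L^(-1){1/(s-a)^n}=t^(n-1)·e^(at)/(n-1)!
Here a=-1, n=3: t^2·e^(-t)/2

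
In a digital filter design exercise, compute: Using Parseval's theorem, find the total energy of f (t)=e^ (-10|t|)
Parseval's theorem: E=integral |f(t)|^2 dt=(1/2pi) integral |F(omega)|^2 domega
E=integral_{-inf}^{inf} e^(-20|t|) dt=2 * integral_0^inf e^(-20t) dt=2/(2 * 10)=1/10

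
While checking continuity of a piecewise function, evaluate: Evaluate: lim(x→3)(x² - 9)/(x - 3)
Factor: (x² - 9)=(x-3)(x+3)
Cancel (x-3): lim(x→3) (x+3)=6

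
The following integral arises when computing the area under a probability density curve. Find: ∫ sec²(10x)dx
Since d/dx[tan(10x)]=10sec²(10x), integral=tan(10x)/10 + C

Answer: (1/10)tan(10x) + C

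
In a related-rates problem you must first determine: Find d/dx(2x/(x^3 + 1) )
Quotient rule: (f/g)' = (f'g - fg')/g²
f = 2x, f' = 2
g = x^3 + 1, g' = 3x^2

Answer: (2·(x^3 + 1) - 6x^3)/(x^3 + 1)²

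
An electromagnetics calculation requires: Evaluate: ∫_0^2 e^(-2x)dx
Antiderivative: (1/(-2))e^(-2x)
Evaluate: (1/(-2))(e^-4 - 1)

Answer: (e^-4 - 1)/(-2)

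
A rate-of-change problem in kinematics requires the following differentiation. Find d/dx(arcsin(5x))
d/dx[arcsin(u)] = u'/√(1-u²), u = 5x, u' = 5

Answer: 5/√(1 - 25x²)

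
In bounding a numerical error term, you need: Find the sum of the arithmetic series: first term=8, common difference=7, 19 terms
Last term: a_n=8 + (19 - 1)·7=134
Sum=n(a_1 + a_n)/2=19(8 + 134)/2=1349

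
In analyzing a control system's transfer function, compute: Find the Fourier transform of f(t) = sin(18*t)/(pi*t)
sin(W*t)/(pi*t) = (W/pi)*sinc(W*t/pi) is the impulse response of the ideal low-pass filter with cutoff W (here W = 18).
Its Fourier transform is a rectangular function:
F(omega) = 1 for |omega| < 18, 0 otherwise

Answer: rect(omega/36) [i.e., 1 for |omega| < 18, 0 otherwise]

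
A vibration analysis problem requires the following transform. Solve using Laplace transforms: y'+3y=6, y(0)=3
Take L of both sides: sY(s)-3+3Y(s)=6/s
Y(s)(s+3)=6/s+3
Y(s)=6/(s(s+3))+3/(s+3)
Partial fractions: 6/(s(s+3))=2/s - 2/(s+3)
So Y(s)=2/s+1/(s+3)
Inverse transform (L^(-1){1/s}=1, L^(-1){1/(s+3)}=e^(-3t)):

Answer: y(t)=2+e^(-3t)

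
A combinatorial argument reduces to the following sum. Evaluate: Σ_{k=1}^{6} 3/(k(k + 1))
Partial fractions: 3/(k(k+1))=3/k - 3/(k+1)
Telescoping sum: 3(1-1/7)=3·6/7

Answer: 18/7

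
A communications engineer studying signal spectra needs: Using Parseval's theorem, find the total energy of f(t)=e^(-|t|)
Parseval's theorem: E=integral |f(t)|^2 dt=(1/2pi) integral |F(omega)|^2 domega
E=integral_{-inf}^{inf} e^(-2|t|) dt=2 * integral_0^inf e^(-2t) dt=2/(2 * 1)=1/1

Answer: 1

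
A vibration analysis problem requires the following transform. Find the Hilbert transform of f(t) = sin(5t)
The Hilbert transform shifts each frequency component by -pi/2.
H{sin(wt)}=-cos(wt)
With w=5: H{sin(5t)}=-cos(5t)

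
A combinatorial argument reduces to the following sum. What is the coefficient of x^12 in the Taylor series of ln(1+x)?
ln(1 + x) = Σ (-1)^(n + 1) x^n/n
Coefficient of x^12 = (-1)^13/12 = -1/12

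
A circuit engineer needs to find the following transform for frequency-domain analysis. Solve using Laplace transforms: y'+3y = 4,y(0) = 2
Take L of both sides: sY(s)-2+3Y(s)=4/s
Y(s)(s+3)=4/s+2
Y(s)=4/(s(s+3))+2/(s+3)
Partial fractions: 4/(s(s+3))=(4/3)/s - (4/3)/(s+3)
So Y(s)=(4/3)/s+(2/3)/(s+3)
Inverse transform (L^(-1){1/s}=1, L^(-1){1/(s+3)}=e^(-3t)):

Answer: y(t)=4/3+(2/3)·e^(-3t)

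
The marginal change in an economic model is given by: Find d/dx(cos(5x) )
Chain rule: d/dx[cos(u)] = -sin(u)·u' where u = 5x
u' = 5

Answer: -5·sin(5x)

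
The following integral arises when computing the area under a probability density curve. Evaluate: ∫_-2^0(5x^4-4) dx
Step 1: Find antiderivative F(x)=x^5-4x
Step 2: F(0) - F(-2)=0 - (-24)=24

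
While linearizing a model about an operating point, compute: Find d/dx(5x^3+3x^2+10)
Power rule: d/dx(ax^n)=n·a·x^(n-1)
Term by term: 15·x^2 + 6·x

Answer: 15x^2 + 6x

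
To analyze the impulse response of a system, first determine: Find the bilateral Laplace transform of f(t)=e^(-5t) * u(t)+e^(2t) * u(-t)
For e^(-5t) * u(t): L = 1/(s + 5), Re(s) > -5
For e^(2t) * u(-t): L = -1/(s-2), Re(s) < 2
Combined: F(s) = 1/(s + 5) - 1/(s-2), -5 < Re(s) < 2

Answer: 1/(s + 5) - 1/(s-2), ROC: -5 < Re(s) < 2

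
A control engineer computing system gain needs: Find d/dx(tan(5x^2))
Chain rule: d/dx[tan(u)] = sec²(u)·u' where u = 5x^2
u' = 10x

Answer: 10x·sec²(5x^2)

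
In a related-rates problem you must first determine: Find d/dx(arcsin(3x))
d/dx[arcsin(u)]=u'/√(1-u²), u=3x, u'=3

Answer: 3/√(1 - 9x²)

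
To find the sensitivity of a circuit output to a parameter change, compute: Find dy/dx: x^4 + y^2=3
Differentiate: 4x^3 + 2y·(dy/dx)=0
dy/dx=-4x^3/(2y)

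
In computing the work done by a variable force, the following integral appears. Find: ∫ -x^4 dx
Using power rule: ∫ -x^4 dx = -1/5 x^5+C = (-1/5)x^5+C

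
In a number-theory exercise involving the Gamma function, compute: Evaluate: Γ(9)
Γ(n)=(n-1)! for positive integers
Γ(9)=8!=40320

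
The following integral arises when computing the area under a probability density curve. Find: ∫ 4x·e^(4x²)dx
Let u=4x², du=8x dx
∫ (1/2)e^u du=e^u/2 + C

Answer: e^(4x²)/2 + C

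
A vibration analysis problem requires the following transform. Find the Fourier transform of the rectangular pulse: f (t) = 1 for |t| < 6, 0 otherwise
F(omega)=integral from -6 to 6 of e^(-j*omega*t) dt
=2*sin(6*omega)/omega=12*sinc(6*omega/pi)

Answer: 2*sin(6*omega)/omega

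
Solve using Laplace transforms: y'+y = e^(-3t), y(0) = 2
Take L: sY - 2+Y = 1/(s+3)
Y(s+1) = 1/(s+3)+2
Y = 1/((s+3)(s+1))+2/(s+1)
Partial fractions: 1/((s+3)(s+1)) = -(1/2)/(s+3)+(1/2)/(s+1)
So Y = -(1/2)/(s+3)+(5/2)/(s+1)
Inverse Laplace transform (L^(-1){1/(s+3)} = e^(-3t), L^(-1){1/(s+1)} = e^(-t)):

Answer: y(t) = (-1/2)·e^(-3t)+(5/2)·e^(-t)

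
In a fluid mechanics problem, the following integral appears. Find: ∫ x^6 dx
Using power rule: ∫ x^6 dx = 1/7 x^7+C = (1/7)x^7+C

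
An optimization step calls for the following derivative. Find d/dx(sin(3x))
Chain rule: d/dx[sin(u)]=cos(u)·u' where u=3x
u'=3

Answer: 3·cos(3x)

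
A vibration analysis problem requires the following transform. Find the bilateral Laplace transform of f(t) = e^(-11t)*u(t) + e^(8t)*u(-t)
For e^(-11t)*u(t): L=1/(s + 11), Re(s) > -11
For e^(8t)*u(-t): L=-1/(s-8), Re(s) < 8
Combined: F(s)=1/(s + 11) - 1/(s-8), -11 < Re(s) < 8

Answer: 1/(s + 11) - 1/(s-8), ROC: -11 < Re(s) < 8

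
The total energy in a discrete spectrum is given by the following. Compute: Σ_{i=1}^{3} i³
Using formula: Σ i^3 = [n(n + 1)/2]² = [3·4/2]² = 36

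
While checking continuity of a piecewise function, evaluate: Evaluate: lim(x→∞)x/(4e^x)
Apply L'Hôpital 1 times (∞/∞ each time):
Eventually get 1!/(4e^x) → 0

Answer: 0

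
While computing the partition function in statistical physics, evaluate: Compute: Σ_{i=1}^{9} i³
Using formula: Σ i^3=[n(n + 1)/2]²=[9·10/2]²=2025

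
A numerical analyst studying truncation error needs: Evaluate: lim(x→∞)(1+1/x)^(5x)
Rewrite as [(1 + 1/x)^x]^5.
lim(1 + 1/x)^x=e^1, so limit=(e^1)^5=e^5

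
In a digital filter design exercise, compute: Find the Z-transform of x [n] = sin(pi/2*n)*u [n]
Z{sin(w0*n)*u[n]}=z*sin(w0)/(z^2 - 2z*cos(w0) + 1)
With w0=pi/2: X(z)=z*sin(pi/2)/(z^2 - 2z*cos(pi/2) + 1)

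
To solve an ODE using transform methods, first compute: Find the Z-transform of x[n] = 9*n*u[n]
Z{n * u[n]}=z/(z-1)^2
By linearity: Z{9 * n * u[n]}=9z/(z-1)^2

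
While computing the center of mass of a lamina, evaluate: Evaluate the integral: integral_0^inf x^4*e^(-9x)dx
This is a Gamma integral. Substitute u=9x (du=9 dx):
integral_0^inf x^4*e^(-9x) dx=(1/9^5) integral_0^inf u^4*e^(-u) du
=Gamma(5)/9^5=4!/9^5=24/59049

Answer: 8/19683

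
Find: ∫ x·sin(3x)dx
By parts: u=x, dv=sin(3x) dx
du=dx, v=-cos(3x)/3
=-x·cos(3x)/3 + sin(3x)/3² + C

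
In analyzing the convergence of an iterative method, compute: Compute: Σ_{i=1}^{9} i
Using formula: Σ i^1=n(n + 1)/2=9·10/2=45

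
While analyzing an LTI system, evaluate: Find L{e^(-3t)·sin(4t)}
First shifting: L{e^(at)f(t)} = F(s-a)
L{sin(4t)} = 4/(s² + 16)
Shift: 4/((s + 3)² + 16)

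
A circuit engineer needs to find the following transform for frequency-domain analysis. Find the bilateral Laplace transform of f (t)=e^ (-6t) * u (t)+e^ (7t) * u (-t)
For e^(-6t)*u(t): L = 1/(s + 6), Re(s) > -6
For e^(7t)*u(-t): L = -1/(s-7), Re(s) < 7
Combined: F(s) = 1/(s + 6) - 1/(s-7), -6 < Re(s) < 7

Answer: 1/(s + 6) - 1/(s-7), ROC: -6 < Re(s) < 7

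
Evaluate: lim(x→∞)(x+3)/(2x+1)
Divide numerator and denominator by x:
lim (1 + 3/x)/(2 + 1/x) = 1/2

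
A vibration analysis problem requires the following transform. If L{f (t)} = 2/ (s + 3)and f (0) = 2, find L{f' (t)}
L{f'(t)}=s·F(s) - f(0)=2s/(s + 3) - 2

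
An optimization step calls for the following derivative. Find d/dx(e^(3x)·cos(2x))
Product rule: (fg)' = f'g+fg'
f = e^(3x), f' = 3·e^(3x)
g = cos(2x), g' = -2·sin(2x)

Answer: 3·e^(3x)·cos(2x)-2·e^(3x)·sin(2x)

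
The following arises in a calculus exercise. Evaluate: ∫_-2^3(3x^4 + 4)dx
Step 1: Find antiderivative F(x) = (3/5)x^5 + 4x
Step 2: F(3) - F(-2) = 789/5 - (-136/5) = 185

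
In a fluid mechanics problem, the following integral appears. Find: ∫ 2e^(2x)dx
Since d/dx[e^(2x)] = 2e^(2x), we get 1 e^(2x) + C

Answer: e^(2x) + C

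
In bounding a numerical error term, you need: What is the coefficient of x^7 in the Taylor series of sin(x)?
sin(x) = Σ (-1)^k x^(2k + 1)/(2k + 1)!
For x^7: (-1)^3/7! = -1/5040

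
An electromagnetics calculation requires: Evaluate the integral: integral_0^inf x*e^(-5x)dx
This is a Gamma integral. Substitute u = 5x (du = 5 dx):
integral_0^inf x*e^(-5x) dx = (1/5^2) integral_0^inf u^1*e^(-u) du
= Gamma(2)/5^2 = 1!/5^2 = 1/25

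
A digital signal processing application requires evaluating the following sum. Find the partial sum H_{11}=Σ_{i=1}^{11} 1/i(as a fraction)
H_11 = 1 + 1/2 + 1/3 + ... + 1/11
= 83711/27720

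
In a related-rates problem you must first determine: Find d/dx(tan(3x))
Chain rule: d/dx[tan(u)] = sec²(u)·u' where u = 3x
u' = 3

Answer: 3·sec²(3x)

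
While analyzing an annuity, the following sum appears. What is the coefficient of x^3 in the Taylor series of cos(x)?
cos(x) has only even powers. Coefficient of x^3=0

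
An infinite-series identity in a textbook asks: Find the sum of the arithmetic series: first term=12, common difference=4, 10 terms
Last term: a_n = 12 + (10 - 1)·4 = 48
Sum = n(a_1 + a_n)/2 = 10(12 + 48)/2 = 300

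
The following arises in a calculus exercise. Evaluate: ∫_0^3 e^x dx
Antiderivative: e^x
Evaluate: (e^3 - 1)

Answer: e^3 - 1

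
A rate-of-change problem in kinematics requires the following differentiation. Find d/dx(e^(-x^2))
Chain rule: d/dx[e^u]=e^u · u' where u=-x^2
u'=-2x

Answer: -2x·e^(-x^2)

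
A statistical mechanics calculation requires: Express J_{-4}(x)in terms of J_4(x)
For integer n: J_{-n}(x)=(-1)^n J_n(x)
With n=4: J_{-4}(x)=(-1)^4 J_4(x)=J_4(x)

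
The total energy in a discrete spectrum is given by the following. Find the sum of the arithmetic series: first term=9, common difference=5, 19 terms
Last term: a_n = 9+(19-1)·5 = 99
Sum = n(a_1+a_n)/2 = 19(9+99)/2 = 1026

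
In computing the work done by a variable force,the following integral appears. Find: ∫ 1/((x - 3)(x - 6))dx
Partial fractions: 1/((x-3)(x-6))=A/(x-3) + B/(x-6)
A=-1/3, B=1/3
∫ [-1/3· 1/(x-3) + 1/3· 1/(x-6)] dx
=(1/3)[ln|x-6| - ln|x-3|] + C

Answer: (1/3)·ln|(x-6)/(x-3)| + C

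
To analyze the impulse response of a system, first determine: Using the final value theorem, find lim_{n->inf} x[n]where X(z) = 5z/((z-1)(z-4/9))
Final value theorem: lim x[n] = lim_{z->1} (z-1) * X(z)
(z-1) * X(z) = 5z/(z-4/9)
As z->1: 5/(1 - 4/9) = 5/(5/9) = 9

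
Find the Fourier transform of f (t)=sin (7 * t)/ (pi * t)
sin(W * t)/(pi * t)=(W/pi) * sinc(W * t/pi) is the impulse response of the ideal low-pass filter with cutoff W (here W=7).
Its Fourier transform is a rectangular function:
F(omega)=1 for |omega| < 7, 0 otherwise

Answer: rect(omega/14) [i.e., 1 for |omega| < 7, 0 otherwise]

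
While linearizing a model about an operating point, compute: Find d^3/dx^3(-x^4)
Apply power rule 3 times:
d^1: -4x^3
d^2: -12x^2
d^3: -24x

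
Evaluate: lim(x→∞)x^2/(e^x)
Apply L'Hôpital 2 times (∞/∞ each time):
Eventually get 2!/(e^x) → 0

Answer: 0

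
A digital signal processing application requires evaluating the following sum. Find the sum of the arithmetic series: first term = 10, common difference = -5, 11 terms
Last term: a_n=10+(11-1)·-5=-40
Sum=n(a_1+a_n)/2=11(10+(-40))/2=-165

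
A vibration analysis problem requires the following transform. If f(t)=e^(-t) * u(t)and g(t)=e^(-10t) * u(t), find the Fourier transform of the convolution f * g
By the convolution theorem: F{f*g} = F(omega)*G(omega)
F(omega) = 1/(1+j*omega), G(omega) = 1/(10+j*omega)
F{f*g} = 1/((1+j*omega)(10+j*omega))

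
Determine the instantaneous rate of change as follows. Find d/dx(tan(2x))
Chain rule: d/dx[tan(u)]=sec²(u)·u' where u=2x
u'=2

Answer: 2·sec²(2x)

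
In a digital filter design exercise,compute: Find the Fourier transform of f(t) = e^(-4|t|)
Using the standard pair: F{e^(-a|t|)} = 2a/(a^2+omega^2)
With a = 4: F(omega) = 8/(16+omega^2)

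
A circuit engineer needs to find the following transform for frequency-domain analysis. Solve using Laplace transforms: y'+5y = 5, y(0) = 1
Take L of both sides: sY(s)-1+5Y(s) = 5/s
Y(s)(s+5) = 5/s+1
Y(s) = 5/(s(s+5))+1/(s+5)
Partial fractions: 5/(s(s+5)) = 1/s - 1/(s+5)
So Y(s) = 1/s
Inverse transform (L^(-1){1/s} = 1, L^(-1){1/(s+5)} = e^(-5t)):

Answer: y(t) = 1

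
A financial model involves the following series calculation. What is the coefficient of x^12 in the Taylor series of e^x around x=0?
Taylor series of e^x = Σ x^n/n!
Coefficient of x^12 = 1/12! = 1/479001600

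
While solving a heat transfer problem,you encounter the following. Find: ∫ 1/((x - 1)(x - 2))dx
Partial fractions: 1/((x-1)(x-2)) = A/(x-1) + B/(x-2)
A = -1, B = 1
∫ [-1· 1/(x-1) + 1· 1/(x-2)] dx
= (1)[ln|x-2| - ln|x-1|] + C

Answer: ln|(x-2)/(x-1)| + C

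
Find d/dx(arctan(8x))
d/dx[arctan(u)]=u'/(1 + u²), u=8x, u'=8

Answer: 8/(1 + 64x²)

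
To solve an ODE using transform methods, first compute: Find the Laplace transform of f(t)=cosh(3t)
L{cosh(at)}=s/(s²-a²)
L{cosh(3t)}=s/(s²-9)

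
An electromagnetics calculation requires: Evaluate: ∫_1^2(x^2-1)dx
Step 1: Find antiderivative F(x) = (1/3)x^3 - x
Step 2: F(2) - F(1) = 2/3 - (-2/3) = 4/3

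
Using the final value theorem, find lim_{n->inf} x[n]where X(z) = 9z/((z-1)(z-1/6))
Final value theorem: lim x[n]=lim_{z->1} (z-1) * X(z)
(z-1) * X(z)=9z/(z-1/6)
As z->1: 9/(1 - 1/6)=9/(5/6)=54/5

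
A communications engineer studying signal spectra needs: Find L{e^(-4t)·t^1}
First shifting: L{e^(at)f(t)}=F(s-a)
L{t^1}=1/s^2
Shift s → s+4: 1/(s+4)^2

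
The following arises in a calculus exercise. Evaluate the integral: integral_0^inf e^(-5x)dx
integral_0^inf e^(-5x) dx=[-1/5*e^(-5x)]_0^inf
=0 - (-1/5)=1/5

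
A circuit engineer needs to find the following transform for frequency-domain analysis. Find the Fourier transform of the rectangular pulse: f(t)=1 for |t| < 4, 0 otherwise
F(omega)=integral from -4 to 4 of e^(-j*omega*t) dt
=2*sin(4*omega)/omega=8*sinc(4*omega/pi)

Answer: 2*sin(4*omega)/omega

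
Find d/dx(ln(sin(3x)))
Chain rule: d/dx[ln(u)]=u'/u where u=sin(3x)
u'=3cos(3x)

Answer: (3cos(3x))/(sin(3x))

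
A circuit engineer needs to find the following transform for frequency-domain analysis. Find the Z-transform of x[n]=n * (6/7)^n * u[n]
Using the property Z{n * a^n * u[n]} = az/(z-a)^2
With a = 6/7: X(z) = (6/7)z/(z - 6/7)^2, |z| > 6/7

Answer: (6/7)z/(z - 6/7)^2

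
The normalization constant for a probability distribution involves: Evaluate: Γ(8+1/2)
Γ(n+1/2)=(2n)!√π/(4^n·n!)
=20922789888000√π/(65536·40320)=(2027025/256)·√π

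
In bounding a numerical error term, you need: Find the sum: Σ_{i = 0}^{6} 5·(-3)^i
Geometric series: S = a(1 - r^n)/(1 - r)
a = 5, r = -3, n = 7
S = 5(1+2187)/4 = 2735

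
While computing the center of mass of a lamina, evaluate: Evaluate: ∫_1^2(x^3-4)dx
Step 1: Find antiderivative F(x) = (1/4)x^4 - 4x
Step 2: F(2) - F(1) = -4 - (-15/4) = -1/4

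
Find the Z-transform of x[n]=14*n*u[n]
Z{n * u[n]} = z/(z-1)^2
By linearity: Z{14 * n * u[n]} = 14z/(z-1)^2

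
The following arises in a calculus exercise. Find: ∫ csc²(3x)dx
Since d/dx[-cot(3x)]=3csc²(3x), integral=-cot(3x)/3+C

Answer: (-1/3)cot(3x)+C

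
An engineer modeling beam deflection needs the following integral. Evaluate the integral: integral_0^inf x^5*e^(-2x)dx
This is a Gamma integral. Substitute u = 2x (du = 2 dx):
integral_0^inf x^5 * e^(-2x) dx = (1/2^6) integral_0^inf u^5 * e^(-u) du
= Gamma(6)/2^6 = 5!/2^6 = 120/64

Answer: 15/8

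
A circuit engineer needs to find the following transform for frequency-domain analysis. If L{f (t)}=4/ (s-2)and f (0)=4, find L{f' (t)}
L{f'(t)} = s·F(s) - f(0) = 4s/(s-2) - 4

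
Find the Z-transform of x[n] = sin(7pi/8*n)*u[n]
Z{sin(w0 * n) * u[n]} = z * sin(w0)/(z^2-2z * cos(w0)+1)
With w0 = 7pi/8: X(z) = z * sin(7pi/8)/(z^2-2z * cos(7pi/8)+1)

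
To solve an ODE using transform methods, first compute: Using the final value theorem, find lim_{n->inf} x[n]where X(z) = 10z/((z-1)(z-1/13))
Final value theorem: lim x[n]=lim_{z->1} (z-1) * X(z)
(z-1) * X(z)=10z/(z-1/13)
As z->1: 10/(1 - 1/13)=10/(12/13)=65/6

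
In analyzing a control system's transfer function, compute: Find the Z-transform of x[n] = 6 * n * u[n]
Z{n*u[n]}=z/(z-1)^2
By linearity: Z{6*n*u[n]}=6z/(z-1)^2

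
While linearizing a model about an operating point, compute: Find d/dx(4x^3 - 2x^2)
Power rule: d/dx(ax^n) = n·a·x^(n-1)
Term by term: 12·x^2-4·x

Answer: 12x^2-4x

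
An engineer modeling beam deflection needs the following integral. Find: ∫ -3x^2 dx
Using power rule: ∫ -3x^2 dx=-3/3 x^3 + C=-x^3 + C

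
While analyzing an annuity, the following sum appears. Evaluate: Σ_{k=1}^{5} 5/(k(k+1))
Partial fractions: 5/(k(k + 1)) = 5/k - 5/(k + 1)
Telescoping sum: 5(1 - 1/6) = 5·5/6

Answer: 25/6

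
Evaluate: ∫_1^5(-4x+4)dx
Step 1: Find antiderivative F(x) = -2x^2+4x
Step 2: F(5) - F(1) = -30 - (2) = -32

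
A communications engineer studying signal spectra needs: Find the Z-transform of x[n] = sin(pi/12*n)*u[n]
Z{sin(w0*n)*u[n]}=z*sin(w0)/(z^2-2z*cos(w0)+1)
With w0=pi/12: X(z)=z*sin(pi/12)/(z^2-2z*cos(pi/12)+1)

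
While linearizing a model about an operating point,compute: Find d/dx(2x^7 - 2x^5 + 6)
Power rule: d/dx(ax^n)=n·a·x^(n-1)
Term by term: 14·x^6 - 10·x^4

Answer: 14x^6 - 10x^4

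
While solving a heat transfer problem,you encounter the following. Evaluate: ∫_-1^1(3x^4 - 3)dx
Step 1: Find antiderivative F(x) = (3/5)x^5-3x
Step 2: F(1) - F(-1) = -12/5 - (12/5) = -24/5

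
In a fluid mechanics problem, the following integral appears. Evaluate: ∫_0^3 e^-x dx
Antiderivative: -e^-x
Evaluate: -(e^-3 - 1)

Answer: (e^-3 - 1)/(-1)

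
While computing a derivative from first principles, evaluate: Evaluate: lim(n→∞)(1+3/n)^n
This is the definition of e^3: lim(1 + 3/n)^n=e^3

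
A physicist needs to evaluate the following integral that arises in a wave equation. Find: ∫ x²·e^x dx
Integration by parts twice:
First: u = x², dv = e^x dx => x²e^x - 2∫ xe^x dx
Second: u = x, dv = e^x dx => xe^x - e^x
Combining: x²e^x - 2xe^x + 2e^x + C

Answer: e^x(x² - 2x + 2) + C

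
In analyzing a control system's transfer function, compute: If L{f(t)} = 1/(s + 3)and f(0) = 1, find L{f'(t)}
L{f'(t)}=s·F(s) - f(0)=s/(s + 3) - 1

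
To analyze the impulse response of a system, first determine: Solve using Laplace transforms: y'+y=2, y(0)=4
Take L of both sides: sY(s) - 4 + Y(s) = 2/s
Y(s)(s + 1) = 2/s + 4
Y(s) = 2/(s(s + 1)) + 4/(s + 1)
Partial fractions: 2/(s(s + 1)) = 2/s - 2/(s + 1)
So Y(s) = 2/s + 2/(s + 1)
Inverse transform (L^(-1){1/s} = 1, L^(-1){1/(s + 1)} = e^(-t)):

Answer: y(t) = 2 + 2·e^(-t)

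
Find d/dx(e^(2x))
Chain rule: d/dx[e^u]=e^u · u' where u=2x
u'=2

Answer: 2·e^(2x)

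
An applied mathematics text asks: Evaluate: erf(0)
erf(0)=0 (error function is odd and erf(0)=0 by definition)

Answer: 0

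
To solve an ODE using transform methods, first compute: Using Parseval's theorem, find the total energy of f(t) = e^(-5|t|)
Parseval's theorem: E=integral |f(t)|^2 dt=(1/2pi) integral |F(omega)|^2 domega
E=integral_{-inf}^{inf} e^(-10|t|) dt=2 * integral_0^inf e^(-10t) dt=2/(2 * 5)=1/5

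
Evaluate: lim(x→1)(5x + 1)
Polynomial is continuous, so substitute x=1:
5·1+1=6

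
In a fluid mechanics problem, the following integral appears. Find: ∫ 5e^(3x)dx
Since d/dx[e^(3x)] = 3e^(3x), we get 5/3 e^(3x)+C

Answer: (5/3)e^(3x)+C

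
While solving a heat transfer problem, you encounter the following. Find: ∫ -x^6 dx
Using power rule: ∫ -x^6 dx=-1/7 x^7+C=(-1/7)x^7+C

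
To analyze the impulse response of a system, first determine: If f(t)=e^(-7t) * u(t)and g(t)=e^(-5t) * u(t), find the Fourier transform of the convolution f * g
By the convolution theorem: F{f*g}=F(omega)*G(omega)
F(omega)=1/(7 + j*omega), G(omega)=1/(5 + j*omega)
F{f*g}=1/((7 + j*omega)(5 + j*omega))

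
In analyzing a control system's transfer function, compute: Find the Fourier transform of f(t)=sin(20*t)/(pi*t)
sin(W*t)/(pi*t)=(W/pi)*sinc(W*t/pi) is the impulse response of the ideal low-pass filter with cutoff W (here W=20).
Its Fourier transform is a rectangular function:
F(omega)=1 for |omega| < 20, 0 otherwise

Answer: rect(omega/40) [i.e., 1 for |omega| < 20, 0 otherwise]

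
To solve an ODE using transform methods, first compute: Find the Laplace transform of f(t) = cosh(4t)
L{cosh(at)} = s/(s²-a²)
L{cosh(4t)} = s/(s²-16)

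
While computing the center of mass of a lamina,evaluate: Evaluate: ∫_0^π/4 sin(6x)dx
Antiderivative: -cos(6x)/6
Evaluate at bounds: [-cos(6·π/4)/6] - [-cos(6·0)/6]
=(-(0) + (1))/6=1/6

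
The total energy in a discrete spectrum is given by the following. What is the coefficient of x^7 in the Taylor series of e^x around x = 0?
Taylor series of e^x = Σ x^n/n!
Coefficient of x^7 = 1/7! = 1/5040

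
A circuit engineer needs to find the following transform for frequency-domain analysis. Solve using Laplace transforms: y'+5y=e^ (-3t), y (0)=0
Take L: sY - 0 + 5Y=1/(s + 3)
Y(s + 5)=1/(s + 3) + 0
Y=1/((s + 3)(s + 5)) + 0/(s + 5)
Partial fractions: 1/((s + 3)(s + 5))=(1/2)/(s + 3) - (1/2)/(s + 5)
So Y=(1/2)/(s + 3) - (1/2)/(s + 5)
Inverse Laplace transform (L^(-1){1/(s + 3)}=e^(-3t), L^(-1){1/(s + 5)}=e^(-5t)):

Answer: y(t)=(1/2)·e^(-3t) - (1/2)·e^(-5t)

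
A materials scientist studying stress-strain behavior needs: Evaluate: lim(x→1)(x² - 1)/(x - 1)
Factor: (x² - 1)=(x-1)(x + 1)
Cancel (x-1): lim(x→1) (x + 1)=2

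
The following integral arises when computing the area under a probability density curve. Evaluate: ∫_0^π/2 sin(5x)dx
Antiderivative: -cos(5x)/5
Evaluate at bounds: [-cos(5·π/2)/5] - [-cos(5·0)/5]
=(-(0)+(1))/5=1/5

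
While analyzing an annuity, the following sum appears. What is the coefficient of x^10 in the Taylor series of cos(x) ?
cos(x) = Σ (-1)^k x^(2k)/(2k)!
For x^10: (-1)^5/10! = -1/3628800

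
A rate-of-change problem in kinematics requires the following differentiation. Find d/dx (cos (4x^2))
Chain rule: d/dx[cos(u)]=-sin(u)·u' where u=4x^2
u'=8x

Answer: -8x·sin(4x^2)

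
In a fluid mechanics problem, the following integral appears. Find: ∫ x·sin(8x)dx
By parts: u=x, dv=sin(8x) dx
du=dx, v=-cos(8x)/8
=-x·cos(8x)/8+sin(8x)/8²+C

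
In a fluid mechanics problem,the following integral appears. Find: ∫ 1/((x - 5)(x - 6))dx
Partial fractions: 1/((x-5)(x-6))=A/(x-5)+B/(x-6)
A=-1, B=1
∫ [-1· 1/(x-5)+1· 1/(x-6)] dx
=(1)[ln|x-6| - ln|x-5|]+C

Answer: ln|(x-6)/(x-5)|+C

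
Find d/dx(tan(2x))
Chain rule: d/dx[tan(u)]=sec²(u)·u' where u=2x
u'=2

Answer: 2·sec²(2x)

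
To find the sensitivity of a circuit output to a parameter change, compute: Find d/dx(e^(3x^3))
Chain rule: d/dx[e^u] = e^u · u' where u = 3x^3
u' = 9x^2

Answer: 9x^2·e^(3x^3)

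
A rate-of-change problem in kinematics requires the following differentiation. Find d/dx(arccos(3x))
d/dx[arccos(u)] = -u'/√(1-u²), u = 3x, u' = 3

Answer: -3/√(1 - 9x²)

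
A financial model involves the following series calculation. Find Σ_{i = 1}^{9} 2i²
=2·n(n+1)(2n+1)/6=2·9·10·19/6=570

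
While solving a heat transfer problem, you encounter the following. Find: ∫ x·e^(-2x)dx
Integration by parts: u=x, dv=e^(-2x) dx
du=dx, v=e^(-2x)/(-2)
=x·e^(-2x)/(-2) - ∫ e^(-2x)/(-2) dx
=x·e^(-2x)/(-2) - e^(-2x)/4 + C

Answer: e^(-2x)(x/(-2) - 1/4) + C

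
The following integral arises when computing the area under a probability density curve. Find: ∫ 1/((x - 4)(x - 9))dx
Partial fractions: 1/((x-4)(x-9)) = A/(x-4)+B/(x-9)
A = -1/5, B = 1/5
∫ [-1/5· 1/(x-4)+1/5· 1/(x-9)] dx
= (1/5)[ln|x-9| - ln|x-4|]+C

Answer: (1/5)·ln|(x-9)/(x-4)|+C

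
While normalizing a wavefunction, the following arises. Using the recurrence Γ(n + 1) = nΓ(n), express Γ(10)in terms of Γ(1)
Γ(10) = 9Γ(9) = 9·8Γ(8) = ... = 9!·Γ(1) = 362880·Γ(1)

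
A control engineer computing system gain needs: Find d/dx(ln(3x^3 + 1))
Chain rule: d/dx[ln(u)] = u'/u where u = 3x^3 + 1
u' = 9x^2

Answer: (9x^2)/(3x^3 + 1)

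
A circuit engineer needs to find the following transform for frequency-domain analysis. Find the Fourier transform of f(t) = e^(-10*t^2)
The Fourier transform of a Gaussian e^(-a * t^2) is sqrt(pi/a) * e^(-omega^2/(4a)).
With a = 10: F(omega) = sqrt(pi/10) * e^(-omega^2/40)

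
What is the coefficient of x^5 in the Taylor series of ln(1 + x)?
ln(1+x)=Σ (-1)^(n+1) x^n/n
Coefficient of x^5=(-1)^6/5=1/5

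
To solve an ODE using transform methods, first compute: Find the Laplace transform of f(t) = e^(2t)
L{e^(at)}=1/(s-a)
L{e^(2t)}=1/(s-2)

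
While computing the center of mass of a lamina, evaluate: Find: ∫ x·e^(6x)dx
Integration by parts: u=x, dv=e^(6x) dx
du=dx, v=e^(6x)/6
=x·e^(6x)/6 - ∫ e^(6x)/6 dx
=x·e^(6x)/6 - e^(6x)/36+C

Answer: e^(6x)(x/6-1/36)+C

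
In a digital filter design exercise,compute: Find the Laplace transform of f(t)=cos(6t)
L{cos(wt)} = s/(s² + w²)
L{cos(6t)} = s/(s² + 36)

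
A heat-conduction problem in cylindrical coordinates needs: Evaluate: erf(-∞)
erf(-∞)=-1 (the error function is odd, so erf(-∞)=-erf(∞)=-1)

Answer: -1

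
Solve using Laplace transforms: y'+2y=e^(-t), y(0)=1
Take L: sY - 1+2Y = 1/(s+1)
Y(s+2) = 1/(s+1)+1
Y = 1/((s+1)(s+2))+1/(s+2)
Partial fractions: 1/((s+1)(s+2)) = 1/(s+1)-1/(s+2)
So Y = 1/(s+1)
Inverse Laplace transform (L^(-1){1/(s+1)} = e^(-t), L^(-1){1/(s+2)} = e^(-2t)):

Answer: y(t) = 1·e^(-t)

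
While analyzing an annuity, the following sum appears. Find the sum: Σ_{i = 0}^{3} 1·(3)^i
Geometric series: S = a(1 - r^n)/(1 - r)
a = 1, r = 3, n = 4
S = 1(1-81)/-2 = 40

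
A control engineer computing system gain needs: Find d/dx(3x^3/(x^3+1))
Quotient rule: (f/g)' = (f'g - fg')/g²
f = 3x^3, f' = 9x^2
g = x^3+1, g' = 3x^2

Answer: (9x^2·(x^3+1)-9x^5)/(x^3+1)²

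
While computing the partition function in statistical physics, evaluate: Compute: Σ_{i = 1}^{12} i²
Using formula: Σ i^2=n(n + 1)(2n + 1)/6=12·13·25/6=650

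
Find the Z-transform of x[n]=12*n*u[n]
Z{n*u[n]} = z/(z-1)^2
By linearity: Z{12*n*u[n]} = 12z/(z-1)^2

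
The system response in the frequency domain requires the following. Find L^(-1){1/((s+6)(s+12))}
Partial fractions: 1/((s + 6)(s + 12))=A/(s + 6) + B/(s + 12)
Cover-up: A=1/(s + 12)|_{s=-6}=1/6; B=1/(s + 6)|_{s=-12}=-1/6
L^(-1)=(1/6)e^(-6t) - (1/6)e^(-12t)

Answer: (1/6)(e^(-6t) - e^(-12t))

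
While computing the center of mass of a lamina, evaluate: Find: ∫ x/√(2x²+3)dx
Let u = 2x²+3, du = 4x dx
∫ (1/4)·u^(-1/2) du = √u/2+C

Answer: √(2x²+3)/2+C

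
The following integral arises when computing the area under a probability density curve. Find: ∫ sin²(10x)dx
Using identity sin²(u)=(1 - cos(2u))/2:
∫ (1 - cos(20x))/2 dx=x/2 - sin(20x)/40 + C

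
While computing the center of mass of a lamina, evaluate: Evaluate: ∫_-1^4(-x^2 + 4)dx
Step 1: Find antiderivative F(x) = (-1/3)x^3+4x
Step 2: F(4) - F(-1) = -16/3 - (-11/3) = -5/3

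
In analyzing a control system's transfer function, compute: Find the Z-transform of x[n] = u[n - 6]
Using the time-shift property: Z{u[n-6]} = z^(-6) * z/(z-1)
= z^(-5)/(z-1)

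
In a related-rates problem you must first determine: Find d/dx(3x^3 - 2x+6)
Power rule: d/dx(ax^n)=n·a·x^(n-1)
Term by term: 9·x^2-2

Answer: 9x^2-2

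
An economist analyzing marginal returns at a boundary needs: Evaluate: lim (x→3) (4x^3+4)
Polynomial is continuous, so substitute x=3:
4·3^3 + 4=112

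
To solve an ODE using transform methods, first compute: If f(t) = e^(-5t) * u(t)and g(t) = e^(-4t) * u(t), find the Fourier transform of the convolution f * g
By the convolution theorem: F{f * g} = F(omega) * G(omega)
F(omega) = 1/(5+j * omega), G(omega) = 1/(4+j * omega)
F{f * g} = 1/((5+j * omega)(4+j * omega))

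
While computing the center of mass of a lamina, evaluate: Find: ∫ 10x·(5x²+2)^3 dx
Let u=5x²+2, du=10x dx
∫ u^3 du=u^4/4+C

Answer: (5x²+2)^4/4+C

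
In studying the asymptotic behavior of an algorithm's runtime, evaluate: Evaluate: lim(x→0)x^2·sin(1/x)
Squeeze theorem: -|x^2| ≤ x^2·sin(1/x) ≤ |x^2|
Since x^2 → 0 as x → 0, by squeeze theorem the limit is 0

Answer: 0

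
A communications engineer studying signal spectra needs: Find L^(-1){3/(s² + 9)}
L^(-1){w/(s²+w²)}=sin(wt)
Here w=3

Answer: sin(3t)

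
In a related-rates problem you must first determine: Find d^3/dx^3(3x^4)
Apply power rule 3 times:
d^1: 12x^3
d^2: 36x^2
d^3: 72x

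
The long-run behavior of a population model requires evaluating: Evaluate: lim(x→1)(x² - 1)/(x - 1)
Factor: (x² - 1)=(x-1)(x+1)
Cancel (x-1): lim(x→1) (x+1)=2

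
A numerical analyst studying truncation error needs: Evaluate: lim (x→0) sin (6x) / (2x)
L'Hôpital (0/0): lim 6cos(6x)/2 = 6/2

Answer: 3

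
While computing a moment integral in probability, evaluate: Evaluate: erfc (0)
erfc(x) = 1 - erf(x); erfc(0) = 1 - erf(0) = 1-0 = 1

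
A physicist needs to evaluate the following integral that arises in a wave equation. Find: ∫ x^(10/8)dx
Power rule: ∫ x^(5/4) dx=x^(9/4)/(9/4)+C

Answer: (4/9)·x^(9/4)+C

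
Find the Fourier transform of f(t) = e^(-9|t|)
Using the standard pair: F{e^(-a|t|)} = 2a/(a^2+omega^2)
With a = 9: F(omega) = 18/(81+omega^2)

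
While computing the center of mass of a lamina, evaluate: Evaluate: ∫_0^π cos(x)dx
Antiderivative: sin(x)
Evaluate at bounds: [sin(1·π)/1] - [sin(1·0)/1]
=((0) - (0))/1=0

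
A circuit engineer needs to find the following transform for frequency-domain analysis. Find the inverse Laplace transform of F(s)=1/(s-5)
L^(-1){1/(s-a)}=c·e^(at)
Here a=5, c=1

Answer: e^(5t)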